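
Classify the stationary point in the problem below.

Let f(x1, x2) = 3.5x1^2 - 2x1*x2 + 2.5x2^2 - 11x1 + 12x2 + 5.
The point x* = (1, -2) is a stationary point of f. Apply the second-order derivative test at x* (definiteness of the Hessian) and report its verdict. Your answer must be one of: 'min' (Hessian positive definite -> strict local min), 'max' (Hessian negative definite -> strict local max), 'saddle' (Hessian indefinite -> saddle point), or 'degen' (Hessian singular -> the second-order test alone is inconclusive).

Compute the Hessian H = grad^2 f:
  H = [[7, -2], [-2, 5]]
Verify stationarity: grad f(x*) = H x* + g = (0, 0).
Eigenvalues of H: 3.7639, 8.2361.
Both eigenvalues > 0, so H is positive definite -> x* is a strict local min.

min


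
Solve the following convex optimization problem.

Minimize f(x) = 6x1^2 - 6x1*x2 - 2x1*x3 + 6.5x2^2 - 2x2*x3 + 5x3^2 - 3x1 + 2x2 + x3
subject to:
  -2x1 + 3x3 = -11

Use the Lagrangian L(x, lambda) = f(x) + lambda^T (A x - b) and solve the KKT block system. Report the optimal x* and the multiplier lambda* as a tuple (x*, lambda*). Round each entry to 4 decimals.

Form the Lagrangian:
  L(x, lambda) = (1/2) x^T Q x + c^T x + lambda^T (A x - b)
Stationarity (grad_x L = 0): Q x + c + A^T lambda = 0.
Primal feasibility: A x = b.

This gives the KKT block system:
  [ Q   A^T ] [ x     ]   [-c ]
  [ A    0  ] [ lambda ] = [ b ]

Solving the linear system:
  x*      = (1.4707, 0.1117, -2.6862)
  lambda* = (9.6755)
  f(x*)   = 49.7779

x* = (1.4707, 0.1117, -2.6862), lambda* = (9.6755)


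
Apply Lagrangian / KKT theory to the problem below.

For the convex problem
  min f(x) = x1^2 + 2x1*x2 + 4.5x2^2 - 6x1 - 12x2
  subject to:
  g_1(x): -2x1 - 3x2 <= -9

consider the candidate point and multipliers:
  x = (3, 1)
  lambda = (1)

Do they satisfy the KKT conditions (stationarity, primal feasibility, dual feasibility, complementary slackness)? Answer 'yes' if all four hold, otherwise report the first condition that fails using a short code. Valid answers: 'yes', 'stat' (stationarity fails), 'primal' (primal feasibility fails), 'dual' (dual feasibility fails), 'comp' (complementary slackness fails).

Gradient of f: grad f(x) = Q x + c = (2, 3)
Constraint values g_i(x) = a_i^T x - b_i:
  g_1((3, 1)) = 0
Stationarity residual: grad f(x) + sum_i lambda_i a_i = (0, 0)
  -> stationarity OK
Primal feasibility (all g_i <= 0): OK
Dual feasibility (all lambda_i >= 0): OK
Complementary slackness (lambda_i * g_i(x) = 0 for all i): OK

Verdict: yes, KKT holds.

yes


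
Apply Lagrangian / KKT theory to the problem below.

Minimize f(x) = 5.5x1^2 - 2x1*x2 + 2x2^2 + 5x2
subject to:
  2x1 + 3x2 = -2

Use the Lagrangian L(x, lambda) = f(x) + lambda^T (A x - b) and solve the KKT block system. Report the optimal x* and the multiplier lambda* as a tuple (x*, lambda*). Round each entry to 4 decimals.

Form the Lagrangian:
  L(x, lambda) = (1/2) x^T Q x + c^T x + lambda^T (A x - b)
Stationarity (grad_x L = 0): Q x + c + A^T lambda = 0.
Primal feasibility: A x = b.

This gives the KKT block system:
  [ Q   A^T ] [ x     ]   [-c ]
  [ A    0  ] [ lambda ] = [ b ]

Solving the linear system:
  x*      = (0.0144, -0.6763)
  lambda* = (-0.7554)
  f(x*)   = -2.446

x* = (0.0144, -0.6763), lambda* = (-0.7554)


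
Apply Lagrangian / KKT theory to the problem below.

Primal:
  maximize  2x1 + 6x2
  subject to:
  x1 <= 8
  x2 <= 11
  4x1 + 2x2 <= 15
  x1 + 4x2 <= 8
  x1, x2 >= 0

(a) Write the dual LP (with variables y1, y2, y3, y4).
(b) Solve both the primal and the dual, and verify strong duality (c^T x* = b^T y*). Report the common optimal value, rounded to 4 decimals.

The standard primal-dual pair for 'max c^T x s.t. A x <= b, x >= 0' is:
  Dual:  min b^T y  s.t.  A^T y >= c,  y >= 0.

So the dual LP is:
  minimize  8y1 + 11y2 + 15y3 + 8y4
  subject to:
    y1 + 4y3 + y4 >= 2
    y2 + 2y3 + 4y4 >= 6
    y1, y2, y3, y4 >= 0

Solving the primal: x* = (3.1429, 1.2143).
  primal value c^T x* = 13.5714.
Solving the dual: y* = (0, 0, 0.1429, 1.4286).
  dual value b^T y* = 13.5714.
Strong duality: c^T x* = b^T y*. Confirmed.

13.5714


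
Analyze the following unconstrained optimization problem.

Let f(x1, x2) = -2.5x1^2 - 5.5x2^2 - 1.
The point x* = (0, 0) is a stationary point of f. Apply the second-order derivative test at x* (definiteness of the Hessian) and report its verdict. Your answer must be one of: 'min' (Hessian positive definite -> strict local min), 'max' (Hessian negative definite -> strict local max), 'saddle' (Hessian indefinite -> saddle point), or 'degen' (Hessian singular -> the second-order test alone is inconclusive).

Compute the Hessian H = grad^2 f:
  H = [[-5, 0], [0, -11]]
Verify stationarity: grad f(x*) = H x* + g = (0, 0).
Eigenvalues of H: -11, -5.
Both eigenvalues < 0, so H is negative definite -> x* is a strict local max.

max


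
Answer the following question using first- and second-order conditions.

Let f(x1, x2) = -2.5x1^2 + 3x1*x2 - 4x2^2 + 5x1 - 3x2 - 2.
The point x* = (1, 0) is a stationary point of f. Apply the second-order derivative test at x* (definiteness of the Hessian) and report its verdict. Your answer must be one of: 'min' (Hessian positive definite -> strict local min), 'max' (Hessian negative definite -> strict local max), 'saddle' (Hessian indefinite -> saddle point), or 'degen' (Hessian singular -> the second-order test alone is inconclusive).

Compute the Hessian H = grad^2 f:
  H = [[-5, 3], [3, -8]]
Verify stationarity: grad f(x*) = H x* + g = (0, 0).
Eigenvalues of H: -9.8541, -3.1459.
Both eigenvalues < 0, so H is negative definite -> x* is a strict local max.

max


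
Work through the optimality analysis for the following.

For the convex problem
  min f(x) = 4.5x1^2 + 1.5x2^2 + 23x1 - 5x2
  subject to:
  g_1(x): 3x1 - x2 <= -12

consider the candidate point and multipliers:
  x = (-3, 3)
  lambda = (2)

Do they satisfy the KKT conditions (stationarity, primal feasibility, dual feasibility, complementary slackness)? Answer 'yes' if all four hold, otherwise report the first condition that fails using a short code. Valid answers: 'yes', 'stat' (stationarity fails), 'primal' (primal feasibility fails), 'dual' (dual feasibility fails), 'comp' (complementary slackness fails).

Gradient of f: grad f(x) = Q x + c = (-4, 4)
Constraint values g_i(x) = a_i^T x - b_i:
  g_1((-3, 3)) = 0
Stationarity residual: grad f(x) + sum_i lambda_i a_i = (2, 2)
  -> stationarity FAILS
Primal feasibility (all g_i <= 0): OK
Dual feasibility (all lambda_i >= 0): OK
Complementary slackness (lambda_i * g_i(x) = 0 for all i): OK

Verdict: the first failing condition is stationarity -> stat.

stat


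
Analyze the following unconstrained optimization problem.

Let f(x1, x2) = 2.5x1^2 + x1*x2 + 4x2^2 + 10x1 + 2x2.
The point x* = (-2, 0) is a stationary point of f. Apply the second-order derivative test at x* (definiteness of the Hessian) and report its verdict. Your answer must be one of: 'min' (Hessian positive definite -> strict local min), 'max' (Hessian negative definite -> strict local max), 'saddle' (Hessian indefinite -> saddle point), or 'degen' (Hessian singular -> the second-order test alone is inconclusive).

Compute the Hessian H = grad^2 f:
  H = [[5, 1], [1, 8]]
Verify stationarity: grad f(x*) = H x* + g = (0, 0).
Eigenvalues of H: 4.6972, 8.3028.
Both eigenvalues > 0, so H is positive definite -> x* is a strict local min.

min


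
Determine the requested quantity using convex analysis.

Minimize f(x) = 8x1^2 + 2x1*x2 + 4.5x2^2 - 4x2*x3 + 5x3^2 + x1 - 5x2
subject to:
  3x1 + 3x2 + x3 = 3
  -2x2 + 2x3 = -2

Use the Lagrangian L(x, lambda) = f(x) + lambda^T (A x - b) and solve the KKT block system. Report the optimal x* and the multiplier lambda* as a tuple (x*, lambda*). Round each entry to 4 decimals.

Form the Lagrangian:
  L(x, lambda) = (1/2) x^T Q x + c^T x + lambda^T (A x - b)
Stationarity (grad_x L = 0): Q x + c + A^T lambda = 0.
Primal feasibility: A x = b.

This gives the KKT block system:
  [ Q   A^T ] [ x     ]   [-c ]
  [ A    0  ] [ lambda ] = [ b ]

Solving the linear system:
  x*      = (-0.1564, 1.1173, 0.1173)
  lambda* = (-0.2443, 1.7704)
  f(x*)   = -0.7345

x* = (-0.1564, 1.1173, 0.1173), lambda* = (-0.2443, 1.7704)


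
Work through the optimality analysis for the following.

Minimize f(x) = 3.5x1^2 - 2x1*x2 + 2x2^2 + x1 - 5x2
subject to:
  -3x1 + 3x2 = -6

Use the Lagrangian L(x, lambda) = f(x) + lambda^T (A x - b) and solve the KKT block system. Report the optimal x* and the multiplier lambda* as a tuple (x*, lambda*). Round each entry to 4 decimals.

Form the Lagrangian:
  L(x, lambda) = (1/2) x^T Q x + c^T x + lambda^T (A x - b)
Stationarity (grad_x L = 0): Q x + c + A^T lambda = 0.
Primal feasibility: A x = b.

This gives the KKT block system:
  [ Q   A^T ] [ x     ]   [-c ]
  [ A    0  ] [ lambda ] = [ b ]

Solving the linear system:
  x*      = (1.1429, -0.8571)
  lambda* = (3.5714)
  f(x*)   = 13.4286

x* = (1.1429, -0.8571), lambda* = (3.5714)


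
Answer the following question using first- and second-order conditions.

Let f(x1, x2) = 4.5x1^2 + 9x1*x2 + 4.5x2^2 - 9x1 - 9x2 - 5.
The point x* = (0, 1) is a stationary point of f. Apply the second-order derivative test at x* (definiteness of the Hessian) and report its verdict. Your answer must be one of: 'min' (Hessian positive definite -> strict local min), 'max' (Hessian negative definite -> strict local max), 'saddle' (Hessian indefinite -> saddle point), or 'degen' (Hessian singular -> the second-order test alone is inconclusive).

Compute the Hessian H = grad^2 f:
  H = [[9, 9], [9, 9]]
Verify stationarity: grad f(x*) = H x* + g = (0, 0).
Eigenvalues of H: 0, 18.
H has a zero eigenvalue (singular; positive semidefinite but not definite), so H is neither positive definite, negative definite, nor indefinite. The second-order test alone is inconclusive -> degen.
(Indeed, f is constant along the null direction of H through x*, so x* is not a strict local extremum.)

degen


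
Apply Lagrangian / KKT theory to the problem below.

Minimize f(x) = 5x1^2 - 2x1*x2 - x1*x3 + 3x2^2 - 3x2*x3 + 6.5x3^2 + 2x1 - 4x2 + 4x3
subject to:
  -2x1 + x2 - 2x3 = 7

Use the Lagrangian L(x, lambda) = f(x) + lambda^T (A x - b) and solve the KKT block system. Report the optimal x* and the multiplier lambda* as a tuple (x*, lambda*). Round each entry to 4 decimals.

Form the Lagrangian:
  L(x, lambda) = (1/2) x^T Q x + c^T x + lambda^T (A x - b)
Stationarity (grad_x L = 0): Q x + c + A^T lambda = 0.
Primal feasibility: A x = b.

This gives the KKT block system:
  [ Q   A^T ] [ x     ]   [-c ]
  [ A    0  ] [ lambda ] = [ b ]

Solving the linear system:
  x*      = (-1.7318, 0.6175, -1.4595)
  lambda* = (-7.5468)
  f(x*)   = 20.5281

x* = (-1.7318, 0.6175, -1.4595), lambda* = (-7.5468)


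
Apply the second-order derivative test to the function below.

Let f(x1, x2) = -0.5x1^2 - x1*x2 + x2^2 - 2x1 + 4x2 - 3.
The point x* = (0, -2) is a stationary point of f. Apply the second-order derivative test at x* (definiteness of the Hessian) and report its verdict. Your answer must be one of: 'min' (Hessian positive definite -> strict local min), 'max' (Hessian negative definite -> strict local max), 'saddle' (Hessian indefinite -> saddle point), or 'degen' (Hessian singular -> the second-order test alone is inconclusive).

Compute the Hessian H = grad^2 f:
  H = [[-1, -1], [-1, 2]]
Verify stationarity: grad f(x*) = H x* + g = (0, 0).
Eigenvalues of H: -1.3028, 2.3028.
Eigenvalues have mixed signs, so H is indefinite -> x* is a saddle point.

saddle


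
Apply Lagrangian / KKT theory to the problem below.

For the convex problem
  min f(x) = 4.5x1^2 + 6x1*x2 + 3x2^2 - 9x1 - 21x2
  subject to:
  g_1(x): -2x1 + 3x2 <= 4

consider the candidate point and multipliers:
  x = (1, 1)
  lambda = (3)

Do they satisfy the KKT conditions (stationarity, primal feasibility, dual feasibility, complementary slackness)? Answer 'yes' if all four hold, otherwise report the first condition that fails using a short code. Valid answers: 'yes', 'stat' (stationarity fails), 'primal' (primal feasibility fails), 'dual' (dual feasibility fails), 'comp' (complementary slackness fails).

Gradient of f: grad f(x) = Q x + c = (6, -9)
Constraint values g_i(x) = a_i^T x - b_i:
  g_1((1, 1)) = -3
Stationarity residual: grad f(x) + sum_i lambda_i a_i = (0, 0)
  -> stationarity OK
Primal feasibility (all g_i <= 0): OK
Dual feasibility (all lambda_i >= 0): OK
Complementary slackness (lambda_i * g_i(x) = 0 for all i): FAILS

Verdict: the first failing condition is complementary_slackness -> comp.

comp


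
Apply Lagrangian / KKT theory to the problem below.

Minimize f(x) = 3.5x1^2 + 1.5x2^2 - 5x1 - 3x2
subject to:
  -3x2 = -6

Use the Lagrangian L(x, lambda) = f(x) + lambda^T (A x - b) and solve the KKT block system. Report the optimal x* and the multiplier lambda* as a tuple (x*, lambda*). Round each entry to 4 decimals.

Form the Lagrangian:
  L(x, lambda) = (1/2) x^T Q x + c^T x + lambda^T (A x - b)
Stationarity (grad_x L = 0): Q x + c + A^T lambda = 0.
Primal feasibility: A x = b.

This gives the KKT block system:
  [ Q   A^T ] [ x     ]   [-c ]
  [ A    0  ] [ lambda ] = [ b ]

Solving the linear system:
  x*      = (0.7143, 2)
  lambda* = (1)
  f(x*)   = -1.7857

x* = (0.7143, 2), lambda* = (1)


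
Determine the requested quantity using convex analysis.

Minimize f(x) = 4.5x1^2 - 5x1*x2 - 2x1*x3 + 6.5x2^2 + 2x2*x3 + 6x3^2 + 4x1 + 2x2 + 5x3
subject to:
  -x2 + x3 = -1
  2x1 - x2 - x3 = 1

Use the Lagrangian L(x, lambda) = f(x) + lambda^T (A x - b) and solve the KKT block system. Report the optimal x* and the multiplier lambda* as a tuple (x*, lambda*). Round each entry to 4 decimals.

Form the Lagrangian:
  L(x, lambda) = (1/2) x^T Q x + c^T x + lambda^T (A x - b)
Stationarity (grad_x L = 0): Q x + c + A^T lambda = 0.
Primal feasibility: A x = b.

This gives the KKT block system:
  [ Q   A^T ] [ x     ]   [-c ]
  [ A    0  ] [ lambda ] = [ b ]

Solving the linear system:
  x*      = (0.0417, 0.0417, -0.9583)
  lambda* = (3.4583, -3.0417)
  f(x*)   = 0.9792

x* = (0.0417, 0.0417, -0.9583), lambda* = (3.4583, -3.0417)


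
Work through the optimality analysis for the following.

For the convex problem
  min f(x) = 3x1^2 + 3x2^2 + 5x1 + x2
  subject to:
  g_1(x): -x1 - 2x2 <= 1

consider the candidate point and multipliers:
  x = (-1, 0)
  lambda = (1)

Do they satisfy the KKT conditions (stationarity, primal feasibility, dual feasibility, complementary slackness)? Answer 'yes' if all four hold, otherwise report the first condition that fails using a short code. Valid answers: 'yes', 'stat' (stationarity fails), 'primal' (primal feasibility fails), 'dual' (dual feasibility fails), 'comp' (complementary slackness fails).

Gradient of f: grad f(x) = Q x + c = (-1, 1)
Constraint values g_i(x) = a_i^T x - b_i:
  g_1((-1, 0)) = 0
Stationarity residual: grad f(x) + sum_i lambda_i a_i = (-2, -1)
  -> stationarity FAILS
Primal feasibility (all g_i <= 0): OK
Dual feasibility (all lambda_i >= 0): OK
Complementary slackness (lambda_i * g_i(x) = 0 for all i): OK

Verdict: the first failing condition is stationarity -> stat.

stat


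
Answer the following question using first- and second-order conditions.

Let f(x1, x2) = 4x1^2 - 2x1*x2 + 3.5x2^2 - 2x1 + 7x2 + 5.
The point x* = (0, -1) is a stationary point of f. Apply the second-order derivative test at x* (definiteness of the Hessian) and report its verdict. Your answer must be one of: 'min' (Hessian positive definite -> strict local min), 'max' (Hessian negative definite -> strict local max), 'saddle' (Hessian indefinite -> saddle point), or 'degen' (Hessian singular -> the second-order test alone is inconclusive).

Compute the Hessian H = grad^2 f:
  H = [[8, -2], [-2, 7]]
Verify stationarity: grad f(x*) = H x* + g = (0, 0).
Eigenvalues of H: 5.4384, 9.5616.
Both eigenvalues > 0, so H is positive definite -> x* is a strict local min.

min


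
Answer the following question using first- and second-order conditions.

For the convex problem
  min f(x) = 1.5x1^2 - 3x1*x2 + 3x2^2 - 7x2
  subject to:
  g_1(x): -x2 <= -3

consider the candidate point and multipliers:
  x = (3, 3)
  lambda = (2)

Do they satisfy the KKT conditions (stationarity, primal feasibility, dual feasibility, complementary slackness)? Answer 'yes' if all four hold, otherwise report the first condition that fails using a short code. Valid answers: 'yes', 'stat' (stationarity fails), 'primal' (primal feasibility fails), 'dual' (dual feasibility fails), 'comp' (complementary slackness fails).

Gradient of f: grad f(x) = Q x + c = (0, 2)
Constraint values g_i(x) = a_i^T x - b_i:
  g_1((3, 3)) = 0
Stationarity residual: grad f(x) + sum_i lambda_i a_i = (0, 0)
  -> stationarity OK
Primal feasibility (all g_i <= 0): OK
Dual feasibility (all lambda_i >= 0): OK
Complementary slackness (lambda_i * g_i(x) = 0 for all i): OK

Verdict: yes, KKT holds.

yes


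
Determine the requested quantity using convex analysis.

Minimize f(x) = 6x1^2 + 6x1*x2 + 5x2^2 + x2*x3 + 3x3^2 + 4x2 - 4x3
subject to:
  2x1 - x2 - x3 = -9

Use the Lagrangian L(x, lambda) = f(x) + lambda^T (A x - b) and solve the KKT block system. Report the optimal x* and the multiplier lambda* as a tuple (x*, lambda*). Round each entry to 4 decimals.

Form the Lagrangian:
  L(x, lambda) = (1/2) x^T Q x + c^T x + lambda^T (A x - b)
Stationarity (grad_x L = 0): Q x + c + A^T lambda = 0.
Primal feasibility: A x = b.

This gives the KKT block system:
  [ Q   A^T ] [ x     ]   [-c ]
  [ A    0  ] [ lambda ] = [ b ]

Solving the linear system:
  x*      = (-2.5656, 1.9098, 1.959)
  lambda* = (9.6639)
  f(x*)   = 43.3893

x* = (-2.5656, 1.9098, 1.959), lambda* = (9.6639)


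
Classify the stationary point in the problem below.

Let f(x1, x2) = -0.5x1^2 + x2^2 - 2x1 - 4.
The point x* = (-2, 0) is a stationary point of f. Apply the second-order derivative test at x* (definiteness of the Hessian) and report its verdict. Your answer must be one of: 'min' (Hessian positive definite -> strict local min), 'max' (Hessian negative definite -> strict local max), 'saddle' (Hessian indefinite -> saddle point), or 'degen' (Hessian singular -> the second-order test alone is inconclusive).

Compute the Hessian H = grad^2 f:
  H = [[-1, 0], [0, 2]]
Verify stationarity: grad f(x*) = H x* + g = (0, 0).
Eigenvalues of H: -1, 2.
Eigenvalues have mixed signs, so H is indefinite -> x* is a saddle point.

saddle


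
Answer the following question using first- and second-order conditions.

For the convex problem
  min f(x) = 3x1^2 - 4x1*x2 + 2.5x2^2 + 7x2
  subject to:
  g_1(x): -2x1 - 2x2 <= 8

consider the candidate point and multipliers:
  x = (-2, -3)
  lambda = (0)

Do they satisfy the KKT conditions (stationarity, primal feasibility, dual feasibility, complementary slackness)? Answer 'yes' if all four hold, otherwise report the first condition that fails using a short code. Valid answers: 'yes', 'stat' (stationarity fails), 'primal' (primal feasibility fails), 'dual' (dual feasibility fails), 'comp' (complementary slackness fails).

Gradient of f: grad f(x) = Q x + c = (0, 0)
Constraint values g_i(x) = a_i^T x - b_i:
  g_1((-2, -3)) = 2
Stationarity residual: grad f(x) + sum_i lambda_i a_i = (0, 0)
  -> stationarity OK
Primal feasibility (all g_i <= 0): FAILS
Dual feasibility (all lambda_i >= 0): OK
Complementary slackness (lambda_i * g_i(x) = 0 for all i): OK

Verdict: the first failing condition is primal_feasibility -> primal.

primal


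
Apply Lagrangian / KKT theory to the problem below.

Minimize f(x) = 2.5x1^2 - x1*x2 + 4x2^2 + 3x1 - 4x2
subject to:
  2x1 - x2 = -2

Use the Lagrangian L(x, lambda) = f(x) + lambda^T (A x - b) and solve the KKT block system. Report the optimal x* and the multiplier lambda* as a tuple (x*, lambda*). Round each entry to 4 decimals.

Form the Lagrangian:
  L(x, lambda) = (1/2) x^T Q x + c^T x + lambda^T (A x - b)
Stationarity (grad_x L = 0): Q x + c + A^T lambda = 0.
Primal feasibility: A x = b.

This gives the KKT block system:
  [ Q   A^T ] [ x     ]   [-c ]
  [ A    0  ] [ lambda ] = [ b ]

Solving the linear system:
  x*      = (-0.7576, 0.4848)
  lambda* = (0.6364)
  f(x*)   = -1.4697

x* = (-0.7576, 0.4848), lambda* = (0.6364)


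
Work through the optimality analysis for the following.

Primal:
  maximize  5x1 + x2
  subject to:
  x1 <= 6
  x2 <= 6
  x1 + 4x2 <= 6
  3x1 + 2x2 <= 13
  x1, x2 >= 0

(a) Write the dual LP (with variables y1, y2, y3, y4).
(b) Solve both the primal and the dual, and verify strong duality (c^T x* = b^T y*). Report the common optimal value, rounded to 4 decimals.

The standard primal-dual pair for 'max c^T x s.t. A x <= b, x >= 0' is:
  Dual:  min b^T y  s.t.  A^T y >= c,  y >= 0.

So the dual LP is:
  minimize  6y1 + 6y2 + 6y3 + 13y4
  subject to:
    y1 + y3 + 3y4 >= 5
    y2 + 4y3 + 2y4 >= 1
    y1, y2, y3, y4 >= 0

Solving the primal: x* = (4.3333, 0).
  primal value c^T x* = 21.6667.
Solving the dual: y* = (0, 0, 0, 1.6667).
  dual value b^T y* = 21.6667.
Strong duality: c^T x* = b^T y*. Confirmed.

21.6667


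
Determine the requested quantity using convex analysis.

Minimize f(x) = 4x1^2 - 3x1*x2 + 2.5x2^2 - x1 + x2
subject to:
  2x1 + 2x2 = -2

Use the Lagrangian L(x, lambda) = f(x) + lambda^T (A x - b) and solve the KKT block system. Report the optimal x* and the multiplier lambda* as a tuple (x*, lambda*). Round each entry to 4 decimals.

Form the Lagrangian:
  L(x, lambda) = (1/2) x^T Q x + c^T x + lambda^T (A x - b)
Stationarity (grad_x L = 0): Q x + c + A^T lambda = 0.
Primal feasibility: A x = b.

This gives the KKT block system:
  [ Q   A^T ] [ x     ]   [-c ]
  [ A    0  ] [ lambda ] = [ b ]

Solving the linear system:
  x*      = (-0.3158, -0.6842)
  lambda* = (0.7368)
  f(x*)   = 0.5526

x* = (-0.3158, -0.6842), lambda* = (0.7368)


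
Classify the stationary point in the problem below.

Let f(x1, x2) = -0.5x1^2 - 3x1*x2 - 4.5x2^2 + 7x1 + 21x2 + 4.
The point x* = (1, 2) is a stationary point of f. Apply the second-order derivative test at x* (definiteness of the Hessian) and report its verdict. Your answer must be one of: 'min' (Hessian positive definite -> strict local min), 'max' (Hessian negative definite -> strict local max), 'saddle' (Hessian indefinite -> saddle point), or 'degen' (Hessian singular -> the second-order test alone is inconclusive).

Compute the Hessian H = grad^2 f:
  H = [[-1, -3], [-3, -9]]
Verify stationarity: grad f(x*) = H x* + g = (0, 0).
Eigenvalues of H: -10, 0.
H has a zero eigenvalue (singular; negative semidefinite but not definite), so H is neither positive definite, negative definite, nor indefinite. The second-order test alone is inconclusive -> degen.
(Indeed, f is constant along the null direction of H through x*, so x* is not a strict local extremum.)

degen


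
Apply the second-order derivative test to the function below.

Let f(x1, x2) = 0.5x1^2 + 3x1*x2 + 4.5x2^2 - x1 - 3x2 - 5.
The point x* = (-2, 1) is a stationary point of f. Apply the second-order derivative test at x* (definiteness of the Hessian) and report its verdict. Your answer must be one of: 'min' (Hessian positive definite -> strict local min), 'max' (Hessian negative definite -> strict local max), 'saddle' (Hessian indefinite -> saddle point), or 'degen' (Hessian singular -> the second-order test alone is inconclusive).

Compute the Hessian H = grad^2 f:
  H = [[1, 3], [3, 9]]
Verify stationarity: grad f(x*) = H x* + g = (0, 0).
Eigenvalues of H: 0, 10.
H has a zero eigenvalue (singular; positive semidefinite but not definite), so H is neither positive definite, negative definite, nor indefinite. The second-order test alone is inconclusive -> degen.
(Indeed, f is constant along the null direction of H through x*, so x* is not a strict local extremum.)

degen


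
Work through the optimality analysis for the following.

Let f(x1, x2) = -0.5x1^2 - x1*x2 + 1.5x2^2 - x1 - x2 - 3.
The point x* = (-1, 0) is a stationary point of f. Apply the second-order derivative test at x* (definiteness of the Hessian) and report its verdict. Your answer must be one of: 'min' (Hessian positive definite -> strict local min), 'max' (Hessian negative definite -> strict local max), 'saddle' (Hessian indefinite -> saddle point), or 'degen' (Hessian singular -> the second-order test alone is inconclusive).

Compute the Hessian H = grad^2 f:
  H = [[-1, -1], [-1, 3]]
Verify stationarity: grad f(x*) = H x* + g = (0, 0).
Eigenvalues of H: -1.2361, 3.2361.
Eigenvalues have mixed signs, so H is indefinite -> x* is a saddle point.

saddle


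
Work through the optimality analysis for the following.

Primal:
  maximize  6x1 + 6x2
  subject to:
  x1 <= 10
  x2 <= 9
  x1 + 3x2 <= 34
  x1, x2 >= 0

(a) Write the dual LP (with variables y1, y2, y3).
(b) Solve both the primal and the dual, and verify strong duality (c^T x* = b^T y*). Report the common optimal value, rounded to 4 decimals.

The standard primal-dual pair for 'max c^T x s.t. A x <= b, x >= 0' is:
  Dual:  min b^T y  s.t.  A^T y >= c,  y >= 0.

So the dual LP is:
  minimize  10y1 + 9y2 + 34y3
  subject to:
    y1 + y3 >= 6
    y2 + 3y3 >= 6
    y1, y2, y3 >= 0

Solving the primal: x* = (10, 8).
  primal value c^T x* = 108.
Solving the dual: y* = (4, 0, 2).
  dual value b^T y* = 108.
Strong duality: c^T x* = b^T y*. Confirmed.

108


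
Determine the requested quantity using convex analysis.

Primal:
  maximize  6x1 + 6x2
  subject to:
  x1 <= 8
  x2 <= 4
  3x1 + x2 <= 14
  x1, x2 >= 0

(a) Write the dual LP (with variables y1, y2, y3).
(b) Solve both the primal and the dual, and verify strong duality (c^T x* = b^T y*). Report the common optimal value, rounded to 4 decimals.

The standard primal-dual pair for 'max c^T x s.t. A x <= b, x >= 0' is:
  Dual:  min b^T y  s.t.  A^T y >= c,  y >= 0.

So the dual LP is:
  minimize  8y1 + 4y2 + 14y3
  subject to:
    y1 + 3y3 >= 6
    y2 + y3 >= 6
    y1, y2, y3 >= 0

Solving the primal: x* = (3.3333, 4).
  primal value c^T x* = 44.
Solving the dual: y* = (0, 4, 2).
  dual value b^T y* = 44.
Strong duality: c^T x* = b^T y*. Confirmed.

44


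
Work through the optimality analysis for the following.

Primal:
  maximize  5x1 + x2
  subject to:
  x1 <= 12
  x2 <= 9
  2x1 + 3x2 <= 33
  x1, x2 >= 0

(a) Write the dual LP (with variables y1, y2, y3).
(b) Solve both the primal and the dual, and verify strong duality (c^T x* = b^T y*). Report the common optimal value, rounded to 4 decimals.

The standard primal-dual pair for 'max c^T x s.t. A x <= b, x >= 0' is:
  Dual:  min b^T y  s.t.  A^T y >= c,  y >= 0.

So the dual LP is:
  minimize  12y1 + 9y2 + 33y3
  subject to:
    y1 + 2y3 >= 5
    y2 + 3y3 >= 1
    y1, y2, y3 >= 0

Solving the primal: x* = (12, 3).
  primal value c^T x* = 63.
Solving the dual: y* = (4.3333, 0, 0.3333).
  dual value b^T y* = 63.
Strong duality: c^T x* = b^T y*. Confirmed.

63


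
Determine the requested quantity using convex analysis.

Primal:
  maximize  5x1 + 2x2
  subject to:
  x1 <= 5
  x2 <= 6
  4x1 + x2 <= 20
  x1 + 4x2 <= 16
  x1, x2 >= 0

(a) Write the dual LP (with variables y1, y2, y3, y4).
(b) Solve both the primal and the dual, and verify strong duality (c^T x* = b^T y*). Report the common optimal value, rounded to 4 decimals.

The standard primal-dual pair for 'max c^T x s.t. A x <= b, x >= 0' is:
  Dual:  min b^T y  s.t.  A^T y >= c,  y >= 0.

So the dual LP is:
  minimize  5y1 + 6y2 + 20y3 + 16y4
  subject to:
    y1 + 4y3 + y4 >= 5
    y2 + y3 + 4y4 >= 2
    y1, y2, y3, y4 >= 0

Solving the primal: x* = (4.2667, 2.9333).
  primal value c^T x* = 27.2.
Solving the dual: y* = (0, 0, 1.2, 0.2).
  dual value b^T y* = 27.2.
Strong duality: c^T x* = b^T y*. Confirmed.

27.2


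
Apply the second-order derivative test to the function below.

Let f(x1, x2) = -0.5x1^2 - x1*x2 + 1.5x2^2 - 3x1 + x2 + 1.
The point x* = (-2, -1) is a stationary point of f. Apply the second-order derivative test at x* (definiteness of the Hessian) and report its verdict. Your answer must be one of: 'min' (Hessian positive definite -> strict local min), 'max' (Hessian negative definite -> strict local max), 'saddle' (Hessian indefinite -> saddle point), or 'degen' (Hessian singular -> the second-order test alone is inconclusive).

Compute the Hessian H = grad^2 f:
  H = [[-1, -1], [-1, 3]]
Verify stationarity: grad f(x*) = H x* + g = (0, 0).
Eigenvalues of H: -1.2361, 3.2361.
Eigenvalues have mixed signs, so H is indefinite -> x* is a saddle point.

saddle


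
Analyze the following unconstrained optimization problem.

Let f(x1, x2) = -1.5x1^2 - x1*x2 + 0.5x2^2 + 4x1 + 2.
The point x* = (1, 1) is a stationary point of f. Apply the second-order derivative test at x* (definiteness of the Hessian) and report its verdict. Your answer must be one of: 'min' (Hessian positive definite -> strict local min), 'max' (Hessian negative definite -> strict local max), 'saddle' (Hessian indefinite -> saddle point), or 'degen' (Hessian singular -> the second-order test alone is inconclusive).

Compute the Hessian H = grad^2 f:
  H = [[-3, -1], [-1, 1]]
Verify stationarity: grad f(x*) = H x* + g = (0, 0).
Eigenvalues of H: -3.2361, 1.2361.
Eigenvalues have mixed signs, so H is indefinite -> x* is a saddle point.

saddle


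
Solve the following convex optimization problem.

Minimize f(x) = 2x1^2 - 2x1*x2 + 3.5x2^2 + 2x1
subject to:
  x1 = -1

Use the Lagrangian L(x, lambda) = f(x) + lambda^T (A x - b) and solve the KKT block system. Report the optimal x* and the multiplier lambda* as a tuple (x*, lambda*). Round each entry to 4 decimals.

Form the Lagrangian:
  L(x, lambda) = (1/2) x^T Q x + c^T x + lambda^T (A x - b)
Stationarity (grad_x L = 0): Q x + c + A^T lambda = 0.
Primal feasibility: A x = b.

This gives the KKT block system:
  [ Q   A^T ] [ x     ]   [-c ]
  [ A    0  ] [ lambda ] = [ b ]

Solving the linear system:
  x*      = (-1, -0.2857)
  lambda* = (1.4286)
  f(x*)   = -0.2857

x* = (-1, -0.2857), lambda* = (1.4286)


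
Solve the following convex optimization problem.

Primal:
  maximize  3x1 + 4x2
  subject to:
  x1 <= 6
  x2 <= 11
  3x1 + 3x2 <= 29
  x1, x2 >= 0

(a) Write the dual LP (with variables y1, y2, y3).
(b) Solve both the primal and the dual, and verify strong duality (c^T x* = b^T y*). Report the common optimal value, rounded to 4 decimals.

The standard primal-dual pair for 'max c^T x s.t. A x <= b, x >= 0' is:
  Dual:  min b^T y  s.t.  A^T y >= c,  y >= 0.

So the dual LP is:
  minimize  6y1 + 11y2 + 29y3
  subject to:
    y1 + 3y3 >= 3
    y2 + 3y3 >= 4
    y1, y2, y3 >= 0

Solving the primal: x* = (0, 9.6667).
  primal value c^T x* = 38.6667.
Solving the dual: y* = (0, 0, 1.3333).
  dual value b^T y* = 38.6667.
Strong duality: c^T x* = b^T y*. Confirmed.

38.6667


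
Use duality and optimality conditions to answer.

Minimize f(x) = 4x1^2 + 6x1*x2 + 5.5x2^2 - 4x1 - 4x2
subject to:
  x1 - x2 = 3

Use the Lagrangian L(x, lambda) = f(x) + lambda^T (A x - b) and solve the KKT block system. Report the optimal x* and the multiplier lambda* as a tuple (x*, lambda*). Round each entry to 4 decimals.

Form the Lagrangian:
  L(x, lambda) = (1/2) x^T Q x + c^T x + lambda^T (A x - b)
Stationarity (grad_x L = 0): Q x + c + A^T lambda = 0.
Primal feasibility: A x = b.

This gives the KKT block system:
  [ Q   A^T ] [ x     ]   [-c ]
  [ A    0  ] [ lambda ] = [ b ]

Solving the linear system:
  x*      = (1.9032, -1.0968)
  lambda* = (-4.6452)
  f(x*)   = 5.3548

x* = (1.9032, -1.0968), lambda* = (-4.6452)


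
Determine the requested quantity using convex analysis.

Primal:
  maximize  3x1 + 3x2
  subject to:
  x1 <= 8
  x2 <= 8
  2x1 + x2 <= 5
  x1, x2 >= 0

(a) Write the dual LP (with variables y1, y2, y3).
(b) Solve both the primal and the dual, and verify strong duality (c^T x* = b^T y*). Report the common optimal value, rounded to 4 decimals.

The standard primal-dual pair for 'max c^T x s.t. A x <= b, x >= 0' is:
  Dual:  min b^T y  s.t.  A^T y >= c,  y >= 0.

So the dual LP is:
  minimize  8y1 + 8y2 + 5y3
  subject to:
    y1 + 2y3 >= 3
    y2 + y3 >= 3
    y1, y2, y3 >= 0

Solving the primal: x* = (0, 5).
  primal value c^T x* = 15.
Solving the dual: y* = (0, 0, 3).
  dual value b^T y* = 15.
Strong duality: c^T x* = b^T y*. Confirmed.

15


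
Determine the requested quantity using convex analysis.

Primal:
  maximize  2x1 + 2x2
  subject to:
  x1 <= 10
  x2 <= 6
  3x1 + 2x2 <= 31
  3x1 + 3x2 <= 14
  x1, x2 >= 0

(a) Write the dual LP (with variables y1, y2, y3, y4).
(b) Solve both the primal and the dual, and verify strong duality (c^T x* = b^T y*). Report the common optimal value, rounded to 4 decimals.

The standard primal-dual pair for 'max c^T x s.t. A x <= b, x >= 0' is:
  Dual:  min b^T y  s.t.  A^T y >= c,  y >= 0.

So the dual LP is:
  minimize  10y1 + 6y2 + 31y3 + 14y4
  subject to:
    y1 + 3y3 + 3y4 >= 2
    y2 + 2y3 + 3y4 >= 2
    y1, y2, y3, y4 >= 0

Solving the primal: x* = (4.6667, 0).
  primal value c^T x* = 9.3333.
Solving the dual: y* = (0, 0, 0, 0.6667).
  dual value b^T y* = 9.3333.
Strong duality: c^T x* = b^T y*. Confirmed.

9.3333


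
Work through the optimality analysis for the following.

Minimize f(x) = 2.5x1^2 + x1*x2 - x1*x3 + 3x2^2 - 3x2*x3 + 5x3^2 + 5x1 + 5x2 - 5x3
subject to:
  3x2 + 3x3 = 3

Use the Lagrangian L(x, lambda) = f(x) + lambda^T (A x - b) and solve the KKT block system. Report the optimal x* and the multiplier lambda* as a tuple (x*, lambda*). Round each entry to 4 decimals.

Form the Lagrangian:
  L(x, lambda) = (1/2) x^T Q x + c^T x + lambda^T (A x - b)
Stationarity (grad_x L = 0): Q x + c + A^T lambda = 0.
Primal feasibility: A x = b.

This gives the KKT block system:
  [ Q   A^T ] [ x     ]   [-c ]
  [ A    0  ] [ lambda ] = [ b ]

Solving the linear system:
  x*      = (-0.8868, 0.217, 0.783)
  lambda* = (-1.022)
  f(x*)   = -2.0991

x* = (-0.8868, 0.217, 0.783), lambda* = (-1.022)


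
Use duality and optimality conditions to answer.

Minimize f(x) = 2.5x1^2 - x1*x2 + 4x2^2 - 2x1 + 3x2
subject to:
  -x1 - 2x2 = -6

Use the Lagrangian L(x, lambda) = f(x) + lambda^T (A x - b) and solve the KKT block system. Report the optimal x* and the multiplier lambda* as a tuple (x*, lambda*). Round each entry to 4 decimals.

Form the Lagrangian:
  L(x, lambda) = (1/2) x^T Q x + c^T x + lambda^T (A x - b)
Stationarity (grad_x L = 0): Q x + c + A^T lambda = 0.
Primal feasibility: A x = b.

This gives the KKT block system:
  [ Q   A^T ] [ x     ]   [-c ]
  [ A    0  ] [ lambda ] = [ b ]

Solving the linear system:
  x*      = (2.3125, 1.8437)
  lambda* = (7.7187)
  f(x*)   = 23.6094

x* = (2.3125, 1.8437), lambda* = (7.7187)


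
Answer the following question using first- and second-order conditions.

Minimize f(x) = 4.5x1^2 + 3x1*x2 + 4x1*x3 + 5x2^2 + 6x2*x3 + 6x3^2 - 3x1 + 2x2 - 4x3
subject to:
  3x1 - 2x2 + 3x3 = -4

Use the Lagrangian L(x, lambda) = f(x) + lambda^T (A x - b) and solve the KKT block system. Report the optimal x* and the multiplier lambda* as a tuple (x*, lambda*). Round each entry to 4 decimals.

Form the Lagrangian:
  L(x, lambda) = (1/2) x^T Q x + c^T x + lambda^T (A x - b)
Stationarity (grad_x L = 0): Q x + c + A^T lambda = 0.
Primal feasibility: A x = b.

This gives the KKT block system:
  [ Q   A^T ] [ x     ]   [-c ]
  [ A    0  ] [ lambda ] = [ b ]

Solving the linear system:
  x*      = (-0.4751, 0.6589, -0.419)
  lambda* = (2.3249)
  f(x*)   = 6.8594

x* = (-0.4751, 0.6589, -0.419), lambda* = (2.3249)


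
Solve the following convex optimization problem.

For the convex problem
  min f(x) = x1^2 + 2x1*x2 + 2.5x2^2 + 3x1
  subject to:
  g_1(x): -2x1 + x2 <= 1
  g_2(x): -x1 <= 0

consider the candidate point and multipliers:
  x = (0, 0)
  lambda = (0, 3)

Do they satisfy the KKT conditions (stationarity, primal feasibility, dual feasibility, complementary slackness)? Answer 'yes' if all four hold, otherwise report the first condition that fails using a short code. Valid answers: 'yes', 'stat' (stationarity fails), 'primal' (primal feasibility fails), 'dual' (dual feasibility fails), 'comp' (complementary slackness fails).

Gradient of f: grad f(x) = Q x + c = (3, 0)
Constraint values g_i(x) = a_i^T x - b_i:
  g_1((0, 0)) = -1
  g_2((0, 0)) = 0
Stationarity residual: grad f(x) + sum_i lambda_i a_i = (0, 0)
  -> stationarity OK
Primal feasibility (all g_i <= 0): OK
Dual feasibility (all lambda_i >= 0): OK
Complementary slackness (lambda_i * g_i(x) = 0 for all i): OK

Verdict: yes, KKT holds.

yes


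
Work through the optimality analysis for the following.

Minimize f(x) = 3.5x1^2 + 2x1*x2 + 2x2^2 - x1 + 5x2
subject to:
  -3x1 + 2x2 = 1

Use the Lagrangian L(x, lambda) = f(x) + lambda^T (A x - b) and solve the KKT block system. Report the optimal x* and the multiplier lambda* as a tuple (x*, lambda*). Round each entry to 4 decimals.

Form the Lagrangian:
  L(x, lambda) = (1/2) x^T Q x + c^T x + lambda^T (A x - b)
Stationarity (grad_x L = 0): Q x + c + A^T lambda = 0.
Primal feasibility: A x = b.

This gives the KKT block system:
  [ Q   A^T ] [ x     ]   [-c ]
  [ A    0  ] [ lambda ] = [ b ]

Solving the linear system:
  x*      = (-0.4773, -0.2159)
  lambda* = (-1.5909)
  f(x*)   = 0.4943

x* = (-0.4773, -0.2159), lambda* = (-1.5909)


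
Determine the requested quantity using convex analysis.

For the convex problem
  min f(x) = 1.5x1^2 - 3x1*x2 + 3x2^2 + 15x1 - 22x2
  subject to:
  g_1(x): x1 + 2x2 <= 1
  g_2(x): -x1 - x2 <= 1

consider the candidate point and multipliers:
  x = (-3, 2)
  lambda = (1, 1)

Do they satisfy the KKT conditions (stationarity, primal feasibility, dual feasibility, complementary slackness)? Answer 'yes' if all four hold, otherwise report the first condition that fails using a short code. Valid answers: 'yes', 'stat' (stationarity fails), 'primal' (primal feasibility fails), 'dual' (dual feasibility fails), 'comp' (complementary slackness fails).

Gradient of f: grad f(x) = Q x + c = (0, -1)
Constraint values g_i(x) = a_i^T x - b_i:
  g_1((-3, 2)) = 0
  g_2((-3, 2)) = 0
Stationarity residual: grad f(x) + sum_i lambda_i a_i = (0, 0)
  -> stationarity OK
Primal feasibility (all g_i <= 0): OK
Dual feasibility (all lambda_i >= 0): OK
Complementary slackness (lambda_i * g_i(x) = 0 for all i): OK

Verdict: yes, KKT holds.

yes


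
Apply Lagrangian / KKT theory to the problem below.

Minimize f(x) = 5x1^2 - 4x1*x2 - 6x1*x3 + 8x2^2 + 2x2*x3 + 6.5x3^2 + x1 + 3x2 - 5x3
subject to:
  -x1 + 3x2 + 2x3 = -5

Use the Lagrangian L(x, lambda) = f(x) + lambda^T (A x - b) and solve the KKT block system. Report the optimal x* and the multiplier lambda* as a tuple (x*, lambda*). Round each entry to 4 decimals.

Form the Lagrangian:
  L(x, lambda) = (1/2) x^T Q x + c^T x + lambda^T (A x - b)
Stationarity (grad_x L = 0): Q x + c + A^T lambda = 0.
Primal feasibility: A x = b.

This gives the KKT block system:
  [ Q   A^T ] [ x     ]   [-c ]
  [ A    0  ] [ lambda ] = [ b ]

Solving the linear system:
  x*      = (-0.353, -1.4159, -0.5527)
  lambda* = (6.4492)
  f(x*)   = 15.2043

x* = (-0.353, -1.4159, -0.5527), lambda* = (6.4492)


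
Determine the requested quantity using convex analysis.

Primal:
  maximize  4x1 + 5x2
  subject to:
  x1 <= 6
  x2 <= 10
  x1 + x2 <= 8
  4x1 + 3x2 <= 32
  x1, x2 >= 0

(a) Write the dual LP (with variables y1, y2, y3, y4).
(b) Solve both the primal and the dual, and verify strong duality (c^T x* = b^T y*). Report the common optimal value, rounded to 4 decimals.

The standard primal-dual pair for 'max c^T x s.t. A x <= b, x >= 0' is:
  Dual:  min b^T y  s.t.  A^T y >= c,  y >= 0.

So the dual LP is:
  minimize  6y1 + 10y2 + 8y3 + 32y4
  subject to:
    y1 + y3 + 4y4 >= 4
    y2 + y3 + 3y4 >= 5
    y1, y2, y3, y4 >= 0

Solving the primal: x* = (0, 8).
  primal value c^T x* = 40.
Solving the dual: y* = (0, 0, 5, 0).
  dual value b^T y* = 40.
Strong duality: c^T x* = b^T y*. Confirmed.

40


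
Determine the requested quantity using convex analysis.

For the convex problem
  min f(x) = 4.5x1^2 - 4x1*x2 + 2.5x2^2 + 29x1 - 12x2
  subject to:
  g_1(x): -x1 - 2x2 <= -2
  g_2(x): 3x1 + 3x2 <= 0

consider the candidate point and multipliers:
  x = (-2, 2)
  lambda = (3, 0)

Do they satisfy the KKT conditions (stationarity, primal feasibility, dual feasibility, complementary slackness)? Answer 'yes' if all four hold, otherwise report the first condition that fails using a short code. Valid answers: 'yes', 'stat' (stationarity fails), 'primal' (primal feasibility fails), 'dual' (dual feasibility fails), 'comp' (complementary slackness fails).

Gradient of f: grad f(x) = Q x + c = (3, 6)
Constraint values g_i(x) = a_i^T x - b_i:
  g_1((-2, 2)) = 0
  g_2((-2, 2)) = 0
Stationarity residual: grad f(x) + sum_i lambda_i a_i = (0, 0)
  -> stationarity OK
Primal feasibility (all g_i <= 0): OK
Dual feasibility (all lambda_i >= 0): OK
Complementary slackness (lambda_i * g_i(x) = 0 for all i): OK

Verdict: yes, KKT holds.

yes
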